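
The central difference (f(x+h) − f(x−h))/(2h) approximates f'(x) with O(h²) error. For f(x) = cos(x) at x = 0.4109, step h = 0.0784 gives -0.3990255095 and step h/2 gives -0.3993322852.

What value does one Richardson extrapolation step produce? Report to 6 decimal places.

Leading term ∝ h^2; use weight 4 = 2^2.
A(h/2) − A(h) = -0.3993322852 − (-0.3990255095) = -0.0003067757
Divide by 2^2 − 1 = 3: (-0.0003067757)/3 = -0.0001022586
R = -0.3993322852 − 0.0001022586 = -0.3994345438
Gap between inputs: 3.068e-04; correction applied: −0.0001022586.

-0.399435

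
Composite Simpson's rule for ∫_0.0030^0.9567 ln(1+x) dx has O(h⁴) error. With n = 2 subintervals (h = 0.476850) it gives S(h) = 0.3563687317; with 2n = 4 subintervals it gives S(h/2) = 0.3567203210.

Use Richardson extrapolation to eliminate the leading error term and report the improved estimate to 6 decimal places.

r = 4, so 2^r = 16.
16*0.3567203210 = 5.7075251360; 5.7075251360 − 0.3563687317 = 5.3511564043
Divide by 2^4 − 1 = 15.
Extrapolated: 5.3511564043 / 15 = 0.3567437603

0.356744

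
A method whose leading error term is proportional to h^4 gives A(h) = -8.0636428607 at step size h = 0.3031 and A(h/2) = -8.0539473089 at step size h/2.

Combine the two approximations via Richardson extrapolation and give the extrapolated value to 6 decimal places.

-8.053301

Leading term ∝ h^4; use weight 16 = 2^4.
Numerator 16×A(h/2) − A(h) = 16×(-8.0539473089) − (-8.0636428607) = -120.7995140817
(-120.7995140817) ÷ 15 = -8.0533009388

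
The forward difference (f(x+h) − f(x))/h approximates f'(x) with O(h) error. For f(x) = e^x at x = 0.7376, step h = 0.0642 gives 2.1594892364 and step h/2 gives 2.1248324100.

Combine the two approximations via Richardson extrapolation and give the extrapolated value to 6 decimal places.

The method has order 1: 2^1 = 2.
Top: 2(2.1248324100) − (2.1594892364) = 2.0901755836
(2·2.1248324100 − 2.1594892364)/(2 − 1) = 2.0901755836

2.090176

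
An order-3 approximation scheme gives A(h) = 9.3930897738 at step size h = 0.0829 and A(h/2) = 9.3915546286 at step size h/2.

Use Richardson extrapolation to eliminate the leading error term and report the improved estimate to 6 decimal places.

Error is O(h^3); halving h shrinks it by 2^3 = 8.
A(h/2) − A(h) = 9.3915546286 − 9.3930897738 = -0.0015351452
Divide by 2^3 − 1 = 7: (-0.0015351452)/7 = -0.0002193065
R = A(h/2) + (A(h/2) − A(h))/7 = 9.3915546286 − 0.0002193065 = 9.3913353221

9.391335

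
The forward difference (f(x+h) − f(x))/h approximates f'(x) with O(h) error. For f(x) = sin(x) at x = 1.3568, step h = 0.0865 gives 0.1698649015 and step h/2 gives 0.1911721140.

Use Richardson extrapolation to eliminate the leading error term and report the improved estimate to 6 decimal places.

0.212479

r = 1, so 2^r = 2.
2*0.1911721140 = 0.3823442280; 0.3823442280 − 0.1698649015 = 0.2124793265
Extrapolated: 0.2124793265 / 1 = 0.2124793265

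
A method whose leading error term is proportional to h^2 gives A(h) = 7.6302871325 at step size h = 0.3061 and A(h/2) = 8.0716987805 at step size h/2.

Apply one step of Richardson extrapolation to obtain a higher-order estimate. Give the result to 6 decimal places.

8.218836

Order 2 gives 2^r = 4 and 2^r − 1 = 3.
Weighted: 32.2867951220 − 7.6302871325 = 24.6565079895
(4×8.0716987805 − 7.6302871325)/(4 − 1) = 8.2188359965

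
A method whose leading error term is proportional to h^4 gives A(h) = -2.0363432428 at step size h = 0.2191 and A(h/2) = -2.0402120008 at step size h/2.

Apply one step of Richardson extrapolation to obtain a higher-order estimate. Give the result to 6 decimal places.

Method order is 4; weight 2^4 = 16.
16*(-2.0402120008) = -32.6433920128; (-32.6433920128) − (-2.0363432428) = -30.6070487700
Divide by 2^4 − 1 = 15.
So the Richardson estimate is -2.0404699180.
Gap between inputs: 3.869e-03; correction applied: −0.0002579172.

-2.040470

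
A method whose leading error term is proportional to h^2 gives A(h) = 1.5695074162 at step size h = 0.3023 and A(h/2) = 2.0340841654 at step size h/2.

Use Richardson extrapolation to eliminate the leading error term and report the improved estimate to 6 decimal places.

r = 2: numerator weight 4, denominator 3.
4·2.0340841654 − 1.5695074162 = 6.5668292454
6.5668292454 ÷ 3 = 2.1889430818
Gap between inputs: 4.646e-01; correction applied: +0.1548589164.

2.188943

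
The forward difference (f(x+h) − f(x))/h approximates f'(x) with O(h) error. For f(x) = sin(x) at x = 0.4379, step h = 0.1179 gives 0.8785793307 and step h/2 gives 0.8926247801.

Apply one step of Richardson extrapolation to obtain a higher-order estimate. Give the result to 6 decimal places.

Error is O(h^1); halving h shrinks it by 2^1 = 2.
Top: 2(0.8926247801) − (0.8785793307) = 0.9066702295
Denominator 2 − 1 = 1.
Extrapolated: 0.9066702295 / 1 = 0.9066702295

0.906670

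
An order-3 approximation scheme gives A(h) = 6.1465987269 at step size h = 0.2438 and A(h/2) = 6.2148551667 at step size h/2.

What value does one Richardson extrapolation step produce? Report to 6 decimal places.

6.224606

Error is O(h^3); halving h shrinks it by 2^3 = 8.
Weighted: 49.7188413336 − 6.1465987269 = 43.5722426067
Denominator 8 − 1 = 7.
R = 43.5722426067/7 = 6.2246060867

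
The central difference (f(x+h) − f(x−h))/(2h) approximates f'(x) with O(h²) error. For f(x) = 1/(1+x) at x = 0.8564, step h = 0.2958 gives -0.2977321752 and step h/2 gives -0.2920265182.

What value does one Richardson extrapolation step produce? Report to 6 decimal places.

-0.290125

Order 2 gives 2^r = 4 and 2^r − 1 = 3.
4×(-0.2920265182) − (-0.2977321752) = -0.8703738976
Divide by 2^2 − 1 = 3.
Extrapolated: (-0.8703738976) / 3 = -0.2901246325
Shift from A(h/2): +0.0019018857.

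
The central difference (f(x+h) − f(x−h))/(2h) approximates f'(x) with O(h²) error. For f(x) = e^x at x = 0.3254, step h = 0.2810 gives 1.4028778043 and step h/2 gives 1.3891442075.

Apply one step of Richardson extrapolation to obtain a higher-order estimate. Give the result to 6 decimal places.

1.384566

Method order is 2; weight 2^2 = 4.
4·1.3891442075 − 1.4028778043 = 4.1536990257
Denominator 4 − 1 = 3.
Extrapolated: 4.1536990257 / 3 = 1.3845663419
Correction |R − A(h/2)| = 4.578e-03; gap |A(h/2) − A(h)| = 1.373e-02.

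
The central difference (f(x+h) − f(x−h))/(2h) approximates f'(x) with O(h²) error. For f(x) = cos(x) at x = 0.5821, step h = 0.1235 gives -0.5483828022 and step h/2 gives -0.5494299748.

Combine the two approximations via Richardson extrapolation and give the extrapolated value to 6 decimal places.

r = 2, so 2^r = 4.
A(h/2) − A(h) = -0.5494299748 − (-0.5483828022) = -0.0010471726
Correction (A(h/2) − A(h))/(4 − 1) = (-0.0010471726)/3 = -0.0003490575
R = A(h/2) + (A(h/2) − A(h))/3 = -0.5494299748 − 0.0003490575 = -0.5497790323
Shift from A(h/2): −0.0003490575.

-0.549779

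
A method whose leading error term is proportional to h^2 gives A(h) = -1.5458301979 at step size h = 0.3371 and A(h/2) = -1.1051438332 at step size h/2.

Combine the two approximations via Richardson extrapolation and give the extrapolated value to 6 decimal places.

-0.958248

Leading term ∝ h^2; use weight 4 = 2^2.
2^2×A(h/2) = -4.4205753328; minus A(h) gives -2.8747451349.
(-2.8747451349) ÷ 3 = -0.9582483783
Gap between inputs: 4.407e-01; correction applied: +0.1468954549.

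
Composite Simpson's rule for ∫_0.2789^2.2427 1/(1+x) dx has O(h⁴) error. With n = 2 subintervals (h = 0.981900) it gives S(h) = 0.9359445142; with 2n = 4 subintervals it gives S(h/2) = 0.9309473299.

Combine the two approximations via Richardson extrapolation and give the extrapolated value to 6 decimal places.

0.930614

Method order is 4; weight 2^4 = 16.
Difference of the inputs: 0.9309473299 − 0.9359445142 = -0.0049971843
Correction (A(h/2) − A(h))/(16 − 1) = (-0.0049971843)/15 = -0.0003331456
R = 0.9309473299 − 0.0003331456 = 0.9306141843
Shift from A(h/2): −0.0003331456.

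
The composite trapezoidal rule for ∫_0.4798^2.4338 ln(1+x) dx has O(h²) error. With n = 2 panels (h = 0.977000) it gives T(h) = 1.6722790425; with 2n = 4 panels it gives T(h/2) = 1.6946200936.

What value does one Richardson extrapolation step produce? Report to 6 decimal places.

r = 2, so 2^r = 4.
Numerator 4×A(h/2) − A(h) = 4×1.6946200936 − 1.6722790425 = 5.1062013319
Divide by 2^2 − 1 = 3.
5.1062013319 ÷ 3 = 1.7020671106
Shift from A(h/2): +0.0074470170.

1.702067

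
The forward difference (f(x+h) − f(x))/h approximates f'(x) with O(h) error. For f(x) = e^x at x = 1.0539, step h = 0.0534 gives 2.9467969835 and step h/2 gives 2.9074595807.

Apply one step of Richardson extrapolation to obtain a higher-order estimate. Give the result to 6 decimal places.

Leading term ∝ h^1; use weight 2 = 2^1.
Difference of the inputs: 2.9074595807 − 2.9467969835 = -0.0393374028
Divide by 2^1 − 1 = 1: (-0.0393374028)/1 = -0.0393374028
R = 2.9074595807 − 0.0393374028 = 2.8681221779
Gap between inputs: 3.934e-02; correction applied: −0.0393374028.

2.868122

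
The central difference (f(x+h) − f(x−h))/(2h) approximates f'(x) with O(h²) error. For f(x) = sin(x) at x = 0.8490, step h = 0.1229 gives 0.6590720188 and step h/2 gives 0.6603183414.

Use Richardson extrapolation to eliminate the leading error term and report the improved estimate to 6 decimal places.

0.660734

r = 2: numerator weight 4, denominator 3.
Top: 4(0.6603183414) − (0.6590720188) = 1.9822013468
Divide by 2^2 − 1 = 3.
So the Richardson estimate is 0.6607337823.
Correction |R − A(h/2)| = 4.154e-04; gap |A(h/2) − A(h)| = 1.246e-03.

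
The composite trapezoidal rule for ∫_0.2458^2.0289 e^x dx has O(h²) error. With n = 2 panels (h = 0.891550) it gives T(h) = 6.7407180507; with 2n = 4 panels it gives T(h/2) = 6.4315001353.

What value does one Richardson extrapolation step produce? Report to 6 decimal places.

Error is O(h^2); halving h shrinks it by 2^2 = 4.
4·6.4315001353 = 25.7260005412; subtract 6.7407180507 → 18.9852824905
Extrapolated: 18.9852824905 / 3 = 6.3284274968
Gap between inputs: 3.092e-01; correction applied: −0.1030726385.

6.328427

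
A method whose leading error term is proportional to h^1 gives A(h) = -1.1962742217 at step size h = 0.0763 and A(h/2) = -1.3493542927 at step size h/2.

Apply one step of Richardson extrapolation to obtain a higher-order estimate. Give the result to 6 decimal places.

-1.502434

r = 1: numerator weight 2, denominator 1.
Numerator 2 × A(h/2) − A(h) = 2 × (-1.3493542927) − (-1.1962742217) = -1.5024343637
R = (-1.5024343637)/1 = -1.5024343637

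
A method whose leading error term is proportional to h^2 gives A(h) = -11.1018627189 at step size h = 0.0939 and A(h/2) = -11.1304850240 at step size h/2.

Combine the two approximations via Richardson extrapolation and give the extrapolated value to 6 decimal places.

-11.140026

r = 2: numerator weight 4, denominator 3.
Numerator 4*A(h/2) − A(h) = 4*(-11.1304850240) − (-11.1018627189) = -33.4200773771
(4*(-11.1304850240) − (-11.1018627189))/(4 − 1) = -11.1400257924
Gap between inputs: 2.862e-02; correction applied: −0.0095407684.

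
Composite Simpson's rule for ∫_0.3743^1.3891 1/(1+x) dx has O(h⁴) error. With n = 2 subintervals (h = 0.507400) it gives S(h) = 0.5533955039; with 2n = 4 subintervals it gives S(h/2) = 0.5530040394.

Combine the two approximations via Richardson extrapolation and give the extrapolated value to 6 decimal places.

0.552978

Method order is 4; weight 2^4 = 16.
16×0.5530040394 = 8.8480646304; subtract 0.5533955039 → 8.2946691265
(16×0.5530040394 − 0.5533955039)/(16 − 1) = 0.5529779418
Shift from A(h/2): −0.0000260976.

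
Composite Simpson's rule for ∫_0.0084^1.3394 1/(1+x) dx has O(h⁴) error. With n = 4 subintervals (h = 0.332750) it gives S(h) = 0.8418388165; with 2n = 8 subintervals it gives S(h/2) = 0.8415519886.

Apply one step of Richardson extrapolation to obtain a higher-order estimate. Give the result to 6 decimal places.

Method order is 4; weight 2^4 = 16.
Difference of the inputs: 0.8415519886 − 0.8418388165 = -0.0002868279
Divide by 2^4 − 1 = 15: (-0.0002868279)/15 = -0.0000191219
R = 0.8415519886 − 0.0000191219 = 0.8415328667

0.841533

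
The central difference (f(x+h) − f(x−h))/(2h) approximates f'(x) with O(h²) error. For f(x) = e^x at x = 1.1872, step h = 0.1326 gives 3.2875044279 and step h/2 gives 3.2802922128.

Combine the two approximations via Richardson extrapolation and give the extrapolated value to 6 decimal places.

3.277888

The method has order 2: 2^2 = 4.
A(h/2) − A(h) = 3.2802922128 − 3.2875044279 = -0.0072122151
Correction (A(h/2) − A(h))/(4 − 1) = (-0.0072122151)/3 = -0.0024040717
R = 3.2802922128 − 0.0024040717 = 3.2778881411
Gap between inputs: 7.212e-03; correction applied: −0.0024040717.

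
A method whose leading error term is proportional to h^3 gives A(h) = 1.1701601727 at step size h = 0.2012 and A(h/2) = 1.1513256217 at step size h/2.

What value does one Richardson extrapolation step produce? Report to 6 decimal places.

Order 3 gives 2^r = 8 and 2^r − 1 = 7.
Numerator 8 × A(h/2) − A(h) = 8 × 1.1513256217 − 1.1701601727 = 8.0404448009
Denominator 8 − 1 = 7.
So the Richardson estimate is 1.1486349716.

1.148635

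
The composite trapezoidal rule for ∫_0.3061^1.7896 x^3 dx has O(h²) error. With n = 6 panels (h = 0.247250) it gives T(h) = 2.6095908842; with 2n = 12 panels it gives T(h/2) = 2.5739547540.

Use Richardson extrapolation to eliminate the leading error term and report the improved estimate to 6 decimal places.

2.562076

r = 2, so 2^r = 4.
4×2.5739547540 = 10.2958190160; subtract 2.6095908842 → 7.6862281318
Denominator 4 − 1 = 3.
7.6862281318 ÷ 3 = 2.5620760439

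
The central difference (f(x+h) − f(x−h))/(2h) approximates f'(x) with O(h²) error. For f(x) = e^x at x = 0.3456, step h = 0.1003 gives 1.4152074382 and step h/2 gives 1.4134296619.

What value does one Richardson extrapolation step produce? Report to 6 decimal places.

1.412837

r = 2: numerator weight 4, denominator 3.
4·1.4134296619 = 5.6537186476; subtract 1.4152074382 → 4.2385112094
Denominator 4 − 1 = 3.
R = 4.2385112094/3 = 1.4128370698
Gap between inputs: 1.778e-03; correction applied: −0.0005925921.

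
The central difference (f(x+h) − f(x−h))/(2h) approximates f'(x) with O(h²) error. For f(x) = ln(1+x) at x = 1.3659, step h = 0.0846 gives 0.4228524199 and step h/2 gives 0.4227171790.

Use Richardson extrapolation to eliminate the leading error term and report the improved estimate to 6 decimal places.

0.422672

Leading term ∝ h^2; use weight 4 = 2^2.
4×0.4227171790 − 0.4228524199 = 1.2680162961
Divide by 2^2 − 1 = 3.
So the Richardson estimate is 0.4226720987.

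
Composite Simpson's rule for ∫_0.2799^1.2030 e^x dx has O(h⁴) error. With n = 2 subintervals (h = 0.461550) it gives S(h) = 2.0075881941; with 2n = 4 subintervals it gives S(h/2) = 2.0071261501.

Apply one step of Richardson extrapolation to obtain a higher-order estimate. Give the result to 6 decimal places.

The method has order 4: 2^4 = 16.
16*2.0071261501 = 32.1140184016; subtract 2.0075881941 → 30.1064302075
R = 30.1064302075/15 = 2.0070953472
Correction |R − A(h/2)| = 3.080e-05; gap |A(h/2) − A(h)| = 4.620e-04.

2.007095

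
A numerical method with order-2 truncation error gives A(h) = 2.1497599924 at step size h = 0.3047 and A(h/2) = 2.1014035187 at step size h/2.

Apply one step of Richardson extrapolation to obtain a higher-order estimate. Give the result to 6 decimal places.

2.085285

Error is O(h^2); halving h shrinks it by 2^2 = 4.
Numerator 4·A(h/2) − A(h) = 4·2.1014035187 − 2.1497599924 = 6.2558540824
(4·2.1014035187 − 2.1497599924)/(4 − 1) = 2.0852846941
Gap between inputs: 4.836e-02; correction applied: −0.0161188246.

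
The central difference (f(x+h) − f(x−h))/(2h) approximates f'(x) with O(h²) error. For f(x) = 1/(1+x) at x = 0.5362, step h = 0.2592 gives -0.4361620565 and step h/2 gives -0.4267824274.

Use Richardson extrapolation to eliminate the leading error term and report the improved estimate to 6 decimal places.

-0.423656

The method has order 2: 2^2 = 4.
4 × (-0.4267824274) − (-0.4361620565) = -1.2709676531
(-1.2709676531) ÷ 3 = -0.4236558844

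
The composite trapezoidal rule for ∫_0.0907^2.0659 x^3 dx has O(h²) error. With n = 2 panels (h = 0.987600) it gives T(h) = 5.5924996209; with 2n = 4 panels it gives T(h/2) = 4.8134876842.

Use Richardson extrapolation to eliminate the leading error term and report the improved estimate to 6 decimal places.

r = 2, so 2^r = 4.
Top: 4(4.8134876842) − (5.5924996209) = 13.6614511159
Denominator 4 − 1 = 3.
13.6614511159 ÷ 3 = 4.5538170386

4.553817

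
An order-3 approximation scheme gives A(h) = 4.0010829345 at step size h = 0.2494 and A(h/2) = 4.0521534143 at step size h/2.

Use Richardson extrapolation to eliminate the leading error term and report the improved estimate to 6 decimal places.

4.059449

Order 3 gives 2^r = 8 and 2^r − 1 = 7.
8·4.0521534143 = 32.4172273144; 32.4172273144 − 4.0010829345 = 28.4161443799
R = 28.4161443799/7 = 4.0594491971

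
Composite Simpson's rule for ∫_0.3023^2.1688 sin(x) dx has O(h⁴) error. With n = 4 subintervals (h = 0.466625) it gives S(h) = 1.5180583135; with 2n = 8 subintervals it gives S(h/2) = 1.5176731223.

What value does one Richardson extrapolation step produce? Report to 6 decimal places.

With r = 4 the leading error scales as h^4, so the weight is 2^4 = 16.
Top: 16(1.5176731223) − (1.5180583135) = 22.7647116433
Divide by 2^4 − 1 = 15.
Extrapolated: 22.7647116433 / 15 = 1.5176474429

1.517647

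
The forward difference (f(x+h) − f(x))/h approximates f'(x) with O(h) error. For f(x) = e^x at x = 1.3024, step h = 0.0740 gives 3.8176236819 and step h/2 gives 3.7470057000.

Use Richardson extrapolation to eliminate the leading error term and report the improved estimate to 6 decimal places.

3.676388

r = 1: numerator weight 2, denominator 1.
Weighted: 7.4940114000 − 3.8176236819 = 3.6763877181
Divide by 2^1 − 1 = 1.
3.6763877181 ÷ 1 = 3.6763877181
Correction |R − A(h/2)| = 7.062e-02; gap |A(h/2) − A(h)| = 7.062e-02.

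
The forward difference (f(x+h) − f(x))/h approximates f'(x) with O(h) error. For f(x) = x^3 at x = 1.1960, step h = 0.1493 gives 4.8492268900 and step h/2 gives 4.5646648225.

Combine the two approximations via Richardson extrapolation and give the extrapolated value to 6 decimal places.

4.280103

Order 1 gives 2^r = 2 and 2^r − 1 = 1.
2^1*A(h/2) = 9.1293296450; minus A(h) gives 4.2801027550.
R = 4.2801027550/1 = 4.2801027550
Gap between inputs: 2.846e-01; correction applied: −0.2845620675.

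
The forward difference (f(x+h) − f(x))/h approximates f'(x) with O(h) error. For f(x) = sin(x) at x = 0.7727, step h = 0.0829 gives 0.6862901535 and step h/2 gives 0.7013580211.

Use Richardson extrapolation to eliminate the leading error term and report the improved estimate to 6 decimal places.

0.716426

Leading term ∝ h^1; use weight 2 = 2^1.
Difference of the inputs: 0.7013580211 − 0.6862901535 = 0.0150678676
Divide by 2^1 − 1 = 1: 0.0150678676/1 = 0.0150678676
R = 0.7013580211 + 0.0150678676 = 0.7164258887
Gap between inputs: 1.507e-02; correction applied: +0.0150678676.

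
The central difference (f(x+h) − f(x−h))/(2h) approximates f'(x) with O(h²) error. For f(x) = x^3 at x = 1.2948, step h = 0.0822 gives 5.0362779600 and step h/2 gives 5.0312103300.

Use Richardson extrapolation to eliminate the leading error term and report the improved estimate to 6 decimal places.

5.029521

With r = 2 the leading error scales as h^2, so the weight is 2^2 = 4.
4 × 5.0312103300 − 5.0362779600 = 15.0885633600
Divide by 2^2 − 1 = 3.
So the Richardson estimate is 5.0295211200.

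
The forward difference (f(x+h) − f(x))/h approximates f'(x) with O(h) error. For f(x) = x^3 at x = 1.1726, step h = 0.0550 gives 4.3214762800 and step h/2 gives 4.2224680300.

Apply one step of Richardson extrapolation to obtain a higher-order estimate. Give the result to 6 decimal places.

Error is O(h^1); halving h shrinks it by 2^1 = 2.
2^1×A(h/2) = 8.4449360600; minus A(h) gives 4.1234597800.
R = 4.1234597800/1 = 4.1234597800
Correction |R − A(h/2)| = 9.901e-02; gap |A(h/2) − A(h)| = 9.901e-02.

4.123460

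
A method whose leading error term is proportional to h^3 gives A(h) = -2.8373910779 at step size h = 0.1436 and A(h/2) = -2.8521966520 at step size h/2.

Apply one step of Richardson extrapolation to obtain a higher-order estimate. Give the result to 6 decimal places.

-2.854312

Error is O(h^3); halving h shrinks it by 2^3 = 8.
8×(-2.8521966520) − (-2.8373910779) = -19.9801821381
Denominator 8 − 1 = 7.
Extrapolated: (-19.9801821381) / 7 = -2.8543117340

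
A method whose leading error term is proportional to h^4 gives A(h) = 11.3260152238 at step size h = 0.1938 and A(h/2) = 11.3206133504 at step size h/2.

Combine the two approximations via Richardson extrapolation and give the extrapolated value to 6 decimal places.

The method has order 4: 2^4 = 16.
Top: 16(11.3206133504) − (11.3260152238) = 169.8037983826
R = 169.8037983826/15 = 11.3202532255

11.320253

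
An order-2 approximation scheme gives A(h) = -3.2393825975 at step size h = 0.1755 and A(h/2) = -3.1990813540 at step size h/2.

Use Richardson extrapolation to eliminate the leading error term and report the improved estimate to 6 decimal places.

Method order is 2; weight 2^2 = 4.
4·(-3.1990813540) = -12.7963254160; (-12.7963254160) − (-3.2393825975) = -9.5569428185
(4·(-3.1990813540) − (-3.2393825975))/(4 − 1) = -3.1856476062

-3.185648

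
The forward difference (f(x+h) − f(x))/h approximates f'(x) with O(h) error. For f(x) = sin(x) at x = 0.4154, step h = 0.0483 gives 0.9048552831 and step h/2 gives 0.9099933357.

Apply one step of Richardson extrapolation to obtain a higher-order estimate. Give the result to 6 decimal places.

0.915131

Error is O(h^1); halving h shrinks it by 2^1 = 2.
Numerator 2×A(h/2) − A(h) = 2×0.9099933357 − 0.9048552831 = 0.9151313883
(2×0.9099933357 − 0.9048552831)/(2 − 1) = 0.9151313883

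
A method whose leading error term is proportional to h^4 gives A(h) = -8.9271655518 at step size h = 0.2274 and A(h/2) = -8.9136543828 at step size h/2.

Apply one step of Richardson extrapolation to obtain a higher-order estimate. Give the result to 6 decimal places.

-8.912754

Method order is 4; weight 2^4 = 16.
Numerator 16×A(h/2) − A(h) = 16×(-8.9136543828) − (-8.9271655518) = -133.6913045730
Divide by 2^4 − 1 = 15.
Result: -8.9127536382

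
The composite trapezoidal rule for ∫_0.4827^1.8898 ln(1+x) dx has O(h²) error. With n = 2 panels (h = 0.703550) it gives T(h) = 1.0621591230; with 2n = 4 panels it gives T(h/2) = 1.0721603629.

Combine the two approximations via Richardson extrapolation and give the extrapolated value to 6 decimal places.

With r = 2 the leading error scales as h^2, so the weight is 2^2 = 4.
4 × 1.0721603629 − 1.0621591230 = 3.2264823286
3.2264823286 ÷ 3 = 1.0754941095
Gap between inputs: 1.000e-02; correction applied: +0.0033337466.

1.075494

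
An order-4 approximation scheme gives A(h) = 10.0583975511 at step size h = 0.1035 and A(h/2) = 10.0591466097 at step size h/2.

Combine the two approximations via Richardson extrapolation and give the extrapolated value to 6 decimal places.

10.059197

Leading term ∝ h^4; use weight 16 = 2^4.
Numerator 16×A(h/2) − A(h) = 16×10.0591466097 − 10.0583975511 = 150.8879482041
Divide by 2^4 − 1 = 15.
150.8879482041 ÷ 15 = 10.0591965469
Shift from A(h/2): +0.0000499372.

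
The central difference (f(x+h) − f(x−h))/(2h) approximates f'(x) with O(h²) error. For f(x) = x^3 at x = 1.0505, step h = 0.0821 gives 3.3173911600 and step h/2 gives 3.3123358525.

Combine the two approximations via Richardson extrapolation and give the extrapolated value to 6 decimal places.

Order 2 gives 2^r = 4 and 2^r − 1 = 3.
4*3.3123358525 = 13.2493434100; subtract 3.3173911600 → 9.9319522500
Denominator 4 − 1 = 3.
Result: 3.3106507500
Gap between inputs: 5.055e-03; correction applied: −0.0016851025.

3.310651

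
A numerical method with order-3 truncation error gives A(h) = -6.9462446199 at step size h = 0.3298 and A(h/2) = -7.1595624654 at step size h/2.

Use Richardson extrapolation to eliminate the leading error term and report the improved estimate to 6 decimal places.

-7.190036

Order 3 gives 2^r = 8 and 2^r − 1 = 7.
Numerator 8*A(h/2) − A(h) = 8*(-7.1595624654) − (-6.9462446199) = -50.3302551033
Denominator 8 − 1 = 7.
So the Richardson estimate is -7.1900364433.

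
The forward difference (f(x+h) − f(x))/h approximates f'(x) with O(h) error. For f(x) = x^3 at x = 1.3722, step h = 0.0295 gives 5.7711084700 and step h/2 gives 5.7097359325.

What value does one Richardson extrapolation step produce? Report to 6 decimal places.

Order 1 gives 2^r = 2 and 2^r − 1 = 1.
2*5.7097359325 = 11.4194718650; 11.4194718650 − 5.7711084700 = 5.6483633950
Divide by 2^1 − 1 = 1.
Extrapolated: 5.6483633950 / 1 = 5.6483633950

5.648363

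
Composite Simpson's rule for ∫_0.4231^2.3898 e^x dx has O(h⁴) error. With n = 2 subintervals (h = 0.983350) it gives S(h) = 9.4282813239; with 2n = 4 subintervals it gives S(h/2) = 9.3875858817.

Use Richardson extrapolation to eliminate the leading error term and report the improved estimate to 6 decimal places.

9.384873

Order 4 gives 2^r = 16 and 2^r − 1 = 15.
16×9.3875858817 − 9.4282813239 = 140.7730927833
Extrapolated: 140.7730927833 / 15 = 9.3848728522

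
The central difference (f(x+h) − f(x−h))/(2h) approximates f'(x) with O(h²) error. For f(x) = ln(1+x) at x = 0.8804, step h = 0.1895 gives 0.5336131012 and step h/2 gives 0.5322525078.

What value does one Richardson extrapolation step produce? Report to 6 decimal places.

Error is O(h^2); halving h shrinks it by 2^2 = 4.
4×0.5322525078 = 2.1290100312; 2.1290100312 − 0.5336131012 = 1.5953969300
Extrapolated: 1.5953969300 / 3 = 0.5317989767

0.531799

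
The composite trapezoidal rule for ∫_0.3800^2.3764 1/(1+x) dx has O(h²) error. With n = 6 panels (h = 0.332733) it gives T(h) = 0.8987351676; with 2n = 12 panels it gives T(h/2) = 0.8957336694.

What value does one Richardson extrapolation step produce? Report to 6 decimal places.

0.894733

r = 2, so 2^r = 4.
Difference of the inputs: 0.8957336694 − 0.8987351676 = -0.0030014982
Divide by 2^2 − 1 = 3: (-0.0030014982)/3 = -0.0010004994
R = A(h/2) + (A(h/2) − A(h))/3 = 0.8957336694 − 0.0010004994 = 0.8947331700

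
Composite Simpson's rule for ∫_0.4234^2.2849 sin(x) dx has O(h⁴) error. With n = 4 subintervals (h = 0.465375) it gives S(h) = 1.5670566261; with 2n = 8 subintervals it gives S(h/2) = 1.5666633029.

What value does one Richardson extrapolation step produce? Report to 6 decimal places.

r = 4, so 2^r = 16.
16·1.5666633029 − 1.5670566261 = 23.4995562203
23.4995562203 ÷ 15 = 1.5666370814

1.566637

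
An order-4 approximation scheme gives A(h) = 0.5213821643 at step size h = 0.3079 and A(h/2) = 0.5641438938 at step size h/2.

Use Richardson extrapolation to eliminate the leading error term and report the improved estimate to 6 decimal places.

0.566995

Order 4 gives 2^r = 16 and 2^r − 1 = 15.
Top: 16(0.5641438938) − (0.5213821643) = 8.5049201365
Divide by 2^4 − 1 = 15.
(16*0.5641438938 − 0.5213821643)/(16 − 1) = 0.5669946758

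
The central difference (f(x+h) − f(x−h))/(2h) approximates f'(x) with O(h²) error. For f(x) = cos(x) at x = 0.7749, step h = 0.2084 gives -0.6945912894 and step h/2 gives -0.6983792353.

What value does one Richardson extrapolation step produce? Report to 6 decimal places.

-0.699642

Method order is 2; weight 2^2 = 4.
Numerator 4×A(h/2) − A(h) = 4×(-0.6983792353) − (-0.6945912894) = -2.0989256518
Denominator 4 − 1 = 3.
Result: -0.6996418839
Shift from A(h/2): −0.0012626486.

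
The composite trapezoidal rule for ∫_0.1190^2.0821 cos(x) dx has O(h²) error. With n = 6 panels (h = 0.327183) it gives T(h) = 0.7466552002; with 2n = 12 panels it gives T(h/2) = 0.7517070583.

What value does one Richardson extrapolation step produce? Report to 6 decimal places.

0.753391

Order 2 gives 2^r = 4 and 2^r − 1 = 3.
Numerator 4×A(h/2) − A(h) = 4×0.7517070583 − 0.7466552002 = 2.2601730330
(4×0.7517070583 − 0.7466552002)/(4 − 1) = 0.7533910110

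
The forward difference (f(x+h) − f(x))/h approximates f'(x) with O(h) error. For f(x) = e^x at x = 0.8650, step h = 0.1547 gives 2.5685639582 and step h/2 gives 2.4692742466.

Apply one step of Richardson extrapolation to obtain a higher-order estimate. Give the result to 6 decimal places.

2.369985

Order 1 gives 2^r = 2 and 2^r − 1 = 1.
Top: 2(2.4692742466) − (2.5685639582) = 2.3699845350
R = 2.3699845350/1 = 2.3699845350
Shift from A(h/2): −0.0992897116.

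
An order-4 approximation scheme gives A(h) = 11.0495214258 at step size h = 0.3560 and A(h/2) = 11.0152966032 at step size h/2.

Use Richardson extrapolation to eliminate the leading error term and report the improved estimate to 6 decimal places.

11.013015

With r = 4 the leading error scales as h^4, so the weight is 2^4 = 16.
Numerator 16 × A(h/2) − A(h) = 16 × 11.0152966032 − 11.0495214258 = 165.1952242254
Extrapolated: 165.1952242254 / 15 = 11.0130149484
Correction |R − A(h/2)| = 2.282e-03; gap |A(h/2) − A(h)| = 3.422e-02.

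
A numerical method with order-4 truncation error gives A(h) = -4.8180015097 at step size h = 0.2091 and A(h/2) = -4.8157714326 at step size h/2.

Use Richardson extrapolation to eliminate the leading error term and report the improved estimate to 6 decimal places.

-4.815623

The method has order 4: 2^4 = 16.
Weighted: (-77.0523429216) − (-4.8180015097) = -72.2343414119
R = (-72.2343414119)/15 = -4.8156227608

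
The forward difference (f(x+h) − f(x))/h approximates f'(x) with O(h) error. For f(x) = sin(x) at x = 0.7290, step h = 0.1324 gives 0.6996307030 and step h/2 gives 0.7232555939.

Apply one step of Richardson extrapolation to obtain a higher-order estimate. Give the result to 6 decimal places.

0.746880

Leading term ∝ h^1; use weight 2 = 2^1.
Top: 2(0.7232555939) − (0.6996307030) = 0.7468804848
Divide by 2^1 − 1 = 1.
Result: 0.7468804848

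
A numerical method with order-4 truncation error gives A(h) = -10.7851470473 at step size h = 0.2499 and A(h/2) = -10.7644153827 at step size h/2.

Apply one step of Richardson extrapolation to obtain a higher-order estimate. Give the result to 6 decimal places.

-10.763033

r = 4, so 2^r = 16.
Numerator 16·A(h/2) − A(h) = 16·(-10.7644153827) − (-10.7851470473) = -161.4454990759
Denominator 16 − 1 = 15.
Extrapolated: (-161.4454990759) / 15 = -10.7630332717
Shift from A(h/2): +0.0013821110.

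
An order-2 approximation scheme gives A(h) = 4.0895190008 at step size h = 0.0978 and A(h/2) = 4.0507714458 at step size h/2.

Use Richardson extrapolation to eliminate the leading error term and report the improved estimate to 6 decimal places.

Error is O(h^2); halving h shrinks it by 2^2 = 4.
2^2*A(h/2) = 16.2030857832; minus A(h) gives 12.1135667824.
Divide by 2^2 − 1 = 3.
R = 12.1135667824/3 = 4.0378555941

4.037856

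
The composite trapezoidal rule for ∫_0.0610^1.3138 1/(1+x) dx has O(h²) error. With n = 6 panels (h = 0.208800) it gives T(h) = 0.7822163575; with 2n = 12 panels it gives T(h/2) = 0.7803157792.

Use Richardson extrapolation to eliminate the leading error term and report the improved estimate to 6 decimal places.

0.779682

Method order is 2; weight 2^2 = 4.
4 × 0.7803157792 = 3.1212631168; 3.1212631168 − 0.7822163575 = 2.3390467593
Denominator 4 − 1 = 3.
So the Richardson estimate is 0.7796822531.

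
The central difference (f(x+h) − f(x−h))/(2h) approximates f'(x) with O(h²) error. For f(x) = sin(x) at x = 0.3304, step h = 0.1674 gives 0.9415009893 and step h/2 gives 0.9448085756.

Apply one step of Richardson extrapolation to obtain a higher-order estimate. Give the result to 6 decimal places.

0.945911

The method has order 2: 2^2 = 4.
Weighted: 3.7792343024 − 0.9415009893 = 2.8377333131
R = 2.8377333131/3 = 0.9459111044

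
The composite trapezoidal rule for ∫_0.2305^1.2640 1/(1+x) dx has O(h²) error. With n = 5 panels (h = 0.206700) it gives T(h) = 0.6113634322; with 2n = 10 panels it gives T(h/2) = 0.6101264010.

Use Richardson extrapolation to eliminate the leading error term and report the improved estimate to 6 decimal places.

Order 2 gives 2^r = 4 and 2^r − 1 = 3.
Numerator 4×A(h/2) − A(h) = 4×0.6101264010 − 0.6113634322 = 1.8291421718
(4×0.6101264010 − 0.6113634322)/(4 − 1) = 0.6097140573

0.609714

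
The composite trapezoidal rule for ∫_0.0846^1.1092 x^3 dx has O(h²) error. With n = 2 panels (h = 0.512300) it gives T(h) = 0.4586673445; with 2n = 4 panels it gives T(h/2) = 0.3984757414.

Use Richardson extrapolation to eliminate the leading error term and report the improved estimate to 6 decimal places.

0.378412

Leading term ∝ h^2; use weight 4 = 2^2.
2^2*A(h/2) = 1.5939029656; minus A(h) gives 1.1352356211.
Denominator 4 − 1 = 3.
So the Richardson estimate is 0.3784118737.
Correction |R − A(h/2)| = 2.006e-02; gap |A(h/2) − A(h)| = 6.019e-02.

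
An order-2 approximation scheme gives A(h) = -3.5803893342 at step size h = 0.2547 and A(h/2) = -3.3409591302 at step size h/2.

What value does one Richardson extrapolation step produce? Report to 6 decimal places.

-3.261149

r = 2: numerator weight 4, denominator 3.
Weighted: (-13.3638365208) − (-3.5803893342) = -9.7834471866
Divide by 2^2 − 1 = 3.
So the Richardson estimate is -3.2611490622.
Gap between inputs: 2.394e-01; correction applied: +0.0798100680.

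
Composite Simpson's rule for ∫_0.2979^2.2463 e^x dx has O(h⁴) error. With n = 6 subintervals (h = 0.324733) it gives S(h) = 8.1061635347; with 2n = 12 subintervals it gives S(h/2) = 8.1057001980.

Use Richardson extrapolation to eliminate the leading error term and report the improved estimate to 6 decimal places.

8.105669

Method order is 4; weight 2^4 = 16.
Numerator 16*A(h/2) − A(h) = 16*8.1057001980 − 8.1061635347 = 121.5850396333
121.5850396333 ÷ 15 = 8.1056693089
Correction |R − A(h/2)| = 3.089e-05; gap |A(h/2) − A(h)| = 4.633e-04.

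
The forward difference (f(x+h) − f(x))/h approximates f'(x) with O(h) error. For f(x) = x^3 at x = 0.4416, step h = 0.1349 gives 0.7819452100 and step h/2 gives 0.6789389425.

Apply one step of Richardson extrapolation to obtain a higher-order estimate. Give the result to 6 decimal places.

0.575933

r = 1: numerator weight 2, denominator 1.
2×0.6789389425 = 1.3578778850; subtract 0.7819452100 → 0.5759326750
Divide by 2^1 − 1 = 1.
Result: 0.5759326750
Correction |R − A(h/2)| = 1.030e-01; gap |A(h/2) − A(h)| = 1.030e-01.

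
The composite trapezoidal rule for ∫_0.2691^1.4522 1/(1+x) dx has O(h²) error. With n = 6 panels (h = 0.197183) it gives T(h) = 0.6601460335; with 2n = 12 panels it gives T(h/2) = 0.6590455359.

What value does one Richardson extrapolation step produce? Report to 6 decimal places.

The method has order 2: 2^2 = 4.
4×0.6590455359 = 2.6361821436; subtract 0.6601460335 → 1.9760361101
Divide by 2^2 − 1 = 3.
1.9760361101 ÷ 3 = 0.6586787034

0.658679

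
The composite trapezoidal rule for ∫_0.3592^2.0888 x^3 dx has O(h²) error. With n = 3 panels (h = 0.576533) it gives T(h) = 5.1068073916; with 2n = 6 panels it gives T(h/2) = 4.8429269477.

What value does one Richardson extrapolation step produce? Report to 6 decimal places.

4.754967

Leading term ∝ h^2; use weight 4 = 2^2.
Weighted: 19.3717077908 − 5.1068073916 = 14.2649003992
Extrapolated: 14.2649003992 / 3 = 4.7549667997
Correction |R − A(h/2)| = 8.796e-02; gap |A(h/2) − A(h)| = 2.639e-01.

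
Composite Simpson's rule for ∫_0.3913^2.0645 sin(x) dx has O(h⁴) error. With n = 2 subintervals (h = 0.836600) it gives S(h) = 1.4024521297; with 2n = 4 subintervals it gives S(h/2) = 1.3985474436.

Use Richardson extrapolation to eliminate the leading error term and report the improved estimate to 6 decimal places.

Error is O(h^4); halving h shrinks it by 2^4 = 16.
Weighted: 22.3767590976 − 1.4024521297 = 20.9743069679
(16 × 1.3985474436 − 1.4024521297)/(16 − 1) = 1.3982871312

1.398287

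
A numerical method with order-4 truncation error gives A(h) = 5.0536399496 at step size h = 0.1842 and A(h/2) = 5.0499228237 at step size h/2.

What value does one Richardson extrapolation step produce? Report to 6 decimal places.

5.049675

With r = 4 the leading error scales as h^4, so the weight is 2^4 = 16.
Top: 16(5.0499228237) − (5.0536399496) = 75.7451252296
Denominator 16 − 1 = 15.
So the Richardson estimate is 5.0496750153.
Gap between inputs: 3.717e-03; correction applied: −0.0002478084.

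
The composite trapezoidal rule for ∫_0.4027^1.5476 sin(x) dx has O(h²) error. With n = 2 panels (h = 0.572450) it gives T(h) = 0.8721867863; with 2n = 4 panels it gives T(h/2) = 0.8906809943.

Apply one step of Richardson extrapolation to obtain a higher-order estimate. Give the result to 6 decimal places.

0.896846

Order 2 gives 2^r = 4 and 2^r − 1 = 3.
4*0.8906809943 − 0.8721867863 = 2.6905371909
Extrapolated: 2.6905371909 / 3 = 0.8968457303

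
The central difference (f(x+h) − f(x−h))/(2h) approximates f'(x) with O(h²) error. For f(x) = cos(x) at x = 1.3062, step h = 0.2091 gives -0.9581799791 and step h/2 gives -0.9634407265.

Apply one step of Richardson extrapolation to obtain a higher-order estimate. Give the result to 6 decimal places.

Method order is 2; weight 2^2 = 4.
4·(-0.9634407265) − (-0.9581799791) = -2.8955829269
Extrapolated: (-2.8955829269) / 3 = -0.9651943090
Gap between inputs: 5.261e-03; correction applied: −0.0017535825.

-0.965194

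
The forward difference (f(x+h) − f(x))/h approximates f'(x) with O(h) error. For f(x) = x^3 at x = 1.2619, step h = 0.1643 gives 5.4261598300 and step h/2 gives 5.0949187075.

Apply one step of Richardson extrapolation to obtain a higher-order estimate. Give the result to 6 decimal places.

Order 1 gives 2^r = 2 and 2^r − 1 = 1.
Weighted: 10.1898374150 − 5.4261598300 = 4.7636775850
R = 4.7636775850/1 = 4.7636775850
Shift from A(h/2): −0.3312411225.

4.763678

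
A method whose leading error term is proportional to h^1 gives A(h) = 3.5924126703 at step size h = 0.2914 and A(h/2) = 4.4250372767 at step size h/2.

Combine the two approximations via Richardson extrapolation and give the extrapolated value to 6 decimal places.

r = 1: numerator weight 2, denominator 1.
Weighted: 8.8500745534 − 3.5924126703 = 5.2576618831
Divide by 2^1 − 1 = 1.
(2·4.4250372767 − 3.5924126703)/(2 − 1) = 5.2576618831

5.257662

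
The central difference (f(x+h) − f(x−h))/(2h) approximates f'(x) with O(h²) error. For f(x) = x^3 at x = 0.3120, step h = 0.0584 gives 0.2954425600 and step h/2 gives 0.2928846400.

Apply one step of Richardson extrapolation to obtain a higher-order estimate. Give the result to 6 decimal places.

0.292032

r = 2: numerator weight 4, denominator 3.
Top: 4(0.2928846400) − (0.2954425600) = 0.8760960000
0.8760960000 ÷ 3 = 0.2920320000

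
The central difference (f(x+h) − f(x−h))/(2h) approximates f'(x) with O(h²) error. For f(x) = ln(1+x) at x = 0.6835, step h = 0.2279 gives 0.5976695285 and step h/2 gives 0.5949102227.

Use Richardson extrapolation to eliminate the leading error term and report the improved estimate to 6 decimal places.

r = 2, so 2^r = 4.
4*0.5949102227 = 2.3796408908; 2.3796408908 − 0.5976695285 = 1.7819713623
(4*0.5949102227 − 0.5976695285)/(4 − 1) = 0.5939904541
Gap between inputs: 2.759e-03; correction applied: −0.0009197686.

0.593990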